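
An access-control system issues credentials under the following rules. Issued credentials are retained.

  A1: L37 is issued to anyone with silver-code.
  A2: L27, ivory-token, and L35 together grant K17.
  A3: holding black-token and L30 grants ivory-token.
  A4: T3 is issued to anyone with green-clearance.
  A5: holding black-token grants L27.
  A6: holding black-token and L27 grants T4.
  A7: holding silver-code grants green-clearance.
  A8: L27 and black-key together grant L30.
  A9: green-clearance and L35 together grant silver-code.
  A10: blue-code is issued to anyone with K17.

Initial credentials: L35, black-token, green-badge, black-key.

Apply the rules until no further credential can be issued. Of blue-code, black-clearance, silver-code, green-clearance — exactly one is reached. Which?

Holding black-token grants L27 (A5).
Holding L27 and black-key grants L30 (A8).
Holding black-token and L30 grants ivory-token (A3).
Holding L27, ivory-token, and L35 grants K17 (A2).
Holding K17 grants blue-code (A10).
green-clearance would need silver-code (A7), but silver-code is never granted. silver-code would need green-clearance and L35 (A9), but green-clearance is never granted. No rule produces black-clearance, and it is not given.

blue-code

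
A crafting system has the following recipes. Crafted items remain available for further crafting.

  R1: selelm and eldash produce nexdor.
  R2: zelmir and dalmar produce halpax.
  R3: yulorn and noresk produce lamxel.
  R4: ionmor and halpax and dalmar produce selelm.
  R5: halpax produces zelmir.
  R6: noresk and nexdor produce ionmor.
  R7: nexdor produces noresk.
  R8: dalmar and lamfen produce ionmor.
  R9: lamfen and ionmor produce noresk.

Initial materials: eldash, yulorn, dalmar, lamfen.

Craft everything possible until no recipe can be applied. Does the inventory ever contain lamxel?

Yes

dalmar and lamfen → ionmor (R8).
lamfen and ionmor → noresk (R9).
yulorn and noresk → lamxel (R3).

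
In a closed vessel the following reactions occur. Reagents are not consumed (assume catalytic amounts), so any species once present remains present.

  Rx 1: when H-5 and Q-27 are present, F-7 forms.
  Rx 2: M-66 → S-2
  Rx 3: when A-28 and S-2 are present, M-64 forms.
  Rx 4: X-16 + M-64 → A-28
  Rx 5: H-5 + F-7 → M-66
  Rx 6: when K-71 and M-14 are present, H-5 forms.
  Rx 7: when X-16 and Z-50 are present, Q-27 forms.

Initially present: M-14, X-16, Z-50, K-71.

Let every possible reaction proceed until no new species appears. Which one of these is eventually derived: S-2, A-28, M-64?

K-71 and M-14 present → H-5 forms (Rx 6).
X-16 and Z-50 present → Q-27 forms (Rx 7).
H-5 and Q-27 present → F-7 forms (Rx 1).
H-5 and F-7 present → M-66 forms (Rx 5).
M-66 present → S-2 forms (Rx 2).
M-64 would need A-28 and S-2 (Rx 3), but A-28 never forms. A-28 would need X-16 and M-64 (Rx 4), but M-64 never forms.

S-2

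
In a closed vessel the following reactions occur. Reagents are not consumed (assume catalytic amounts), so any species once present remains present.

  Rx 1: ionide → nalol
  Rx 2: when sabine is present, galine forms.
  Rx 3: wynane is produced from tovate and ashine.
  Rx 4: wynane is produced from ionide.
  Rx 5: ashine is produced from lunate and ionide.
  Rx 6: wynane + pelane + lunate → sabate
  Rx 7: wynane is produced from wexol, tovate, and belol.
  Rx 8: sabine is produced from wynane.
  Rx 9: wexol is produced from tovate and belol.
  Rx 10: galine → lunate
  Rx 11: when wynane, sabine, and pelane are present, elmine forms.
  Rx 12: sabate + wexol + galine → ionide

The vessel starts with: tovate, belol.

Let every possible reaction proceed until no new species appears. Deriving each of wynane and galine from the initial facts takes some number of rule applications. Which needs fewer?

wynane

wynane: tovate and belol present → wexol forms (Rx 9). wexol, tovate, and belol present → wynane forms (Rx 7). [2 rule applications]
galine: tovate and belol present → wexol forms (Rx 9). wexol, tovate, and belol present → wynane forms (Rx 7). wynane present → sabine forms (Rx 8). sabine present → galine forms (Rx 2). [4 rule applications]
wynane needs fewer.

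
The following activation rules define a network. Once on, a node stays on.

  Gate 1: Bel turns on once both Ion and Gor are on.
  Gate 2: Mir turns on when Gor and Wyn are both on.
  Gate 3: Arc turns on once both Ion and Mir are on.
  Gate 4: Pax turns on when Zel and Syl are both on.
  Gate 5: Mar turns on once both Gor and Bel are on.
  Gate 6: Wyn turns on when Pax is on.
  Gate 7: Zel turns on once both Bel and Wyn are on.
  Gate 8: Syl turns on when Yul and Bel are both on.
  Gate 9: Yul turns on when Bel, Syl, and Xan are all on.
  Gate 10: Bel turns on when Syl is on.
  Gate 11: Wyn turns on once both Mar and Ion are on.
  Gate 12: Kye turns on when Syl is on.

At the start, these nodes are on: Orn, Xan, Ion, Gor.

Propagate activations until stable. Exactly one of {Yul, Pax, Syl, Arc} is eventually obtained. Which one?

Arc

Gate 1: Ion and Gor on → Bel on.
Gate 5: Gor and Bel on → Mar on.
Gate 11: Mar and Ion on → Wyn on.
Gor and Wyn are on, so Mir turns on (Gate 2).
Ion and Mir are on, so Arc turns on (Gate 3).
Pax would need Zel and Syl (Gate 4), but Syl never turns on. Syl would need Yul and Bel (Gate 8), but Yul never turns on. Yul would need Bel, Syl, and Xan (Gate 9), but Syl never turns on.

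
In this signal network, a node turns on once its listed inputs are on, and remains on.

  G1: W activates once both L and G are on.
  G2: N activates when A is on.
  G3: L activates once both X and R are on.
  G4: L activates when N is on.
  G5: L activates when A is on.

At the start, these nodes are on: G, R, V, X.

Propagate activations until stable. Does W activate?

Yes

G3: X and R on → L on.
L and G are on, so W activates (G1).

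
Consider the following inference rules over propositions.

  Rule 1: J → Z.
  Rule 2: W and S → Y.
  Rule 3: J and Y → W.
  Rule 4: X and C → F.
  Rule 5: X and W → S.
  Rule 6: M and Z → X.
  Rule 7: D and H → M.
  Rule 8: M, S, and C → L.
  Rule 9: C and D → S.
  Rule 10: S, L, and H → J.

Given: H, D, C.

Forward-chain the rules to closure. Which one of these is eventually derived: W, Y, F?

D and H hold, so M follows (Rule 7).
From C and D, Rule 9 gives S.
From M, S, and C, Rule 8 gives L.
From S, L, and H, Rule 10 gives J.
From J, Rule 1 gives Z.
M and Z hold, so X follows (Rule 6).
From X and C, Rule 4 gives F.
W would need J and Y (Rule 3), but Y is never established. Y would need W and S (Rule 2), but W is never established.

F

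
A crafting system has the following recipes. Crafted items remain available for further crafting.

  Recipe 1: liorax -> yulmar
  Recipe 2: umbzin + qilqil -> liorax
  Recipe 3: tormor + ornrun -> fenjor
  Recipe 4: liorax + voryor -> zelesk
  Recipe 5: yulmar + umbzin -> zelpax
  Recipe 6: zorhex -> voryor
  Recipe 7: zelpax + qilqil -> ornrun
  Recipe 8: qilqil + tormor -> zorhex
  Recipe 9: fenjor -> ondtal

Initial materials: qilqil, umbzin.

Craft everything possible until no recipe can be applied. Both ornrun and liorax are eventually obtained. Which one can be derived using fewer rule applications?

liorax: umbzin + qilqil -> liorax (Recipe 2). [1 rule application]
ornrun: Using Recipe 2, umbzin and qilqil make liorax. liorax -> yulmar (Recipe 1). yulmar + umbzin -> zelpax (Recipe 5). zelpax + qilqil -> ornrun (Recipe 7). [4 rule applications]
liorax needs fewer.

liorax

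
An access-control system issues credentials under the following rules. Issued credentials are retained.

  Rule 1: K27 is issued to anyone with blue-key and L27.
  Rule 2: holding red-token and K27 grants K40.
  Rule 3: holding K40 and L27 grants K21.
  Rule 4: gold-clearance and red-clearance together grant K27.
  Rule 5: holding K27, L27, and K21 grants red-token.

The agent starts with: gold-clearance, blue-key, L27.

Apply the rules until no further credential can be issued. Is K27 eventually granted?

Yes

Holding blue-key and L27 grants K27 (Rule 1).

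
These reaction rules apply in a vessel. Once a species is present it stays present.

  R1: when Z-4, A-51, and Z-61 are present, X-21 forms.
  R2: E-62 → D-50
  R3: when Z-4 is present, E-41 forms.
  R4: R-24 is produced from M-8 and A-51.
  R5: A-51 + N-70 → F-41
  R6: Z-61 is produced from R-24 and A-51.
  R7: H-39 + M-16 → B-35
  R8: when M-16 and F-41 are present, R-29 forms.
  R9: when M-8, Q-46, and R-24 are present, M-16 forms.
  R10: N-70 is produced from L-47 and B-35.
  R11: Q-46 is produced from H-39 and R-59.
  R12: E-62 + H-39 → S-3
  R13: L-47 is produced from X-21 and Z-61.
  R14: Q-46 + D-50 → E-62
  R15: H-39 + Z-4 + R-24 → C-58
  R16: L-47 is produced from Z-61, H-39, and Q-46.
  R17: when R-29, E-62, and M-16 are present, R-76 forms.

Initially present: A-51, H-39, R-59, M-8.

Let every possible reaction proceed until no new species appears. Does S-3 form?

S-3 would need E-62 and H-39 (R12), but E-62 never forms.

No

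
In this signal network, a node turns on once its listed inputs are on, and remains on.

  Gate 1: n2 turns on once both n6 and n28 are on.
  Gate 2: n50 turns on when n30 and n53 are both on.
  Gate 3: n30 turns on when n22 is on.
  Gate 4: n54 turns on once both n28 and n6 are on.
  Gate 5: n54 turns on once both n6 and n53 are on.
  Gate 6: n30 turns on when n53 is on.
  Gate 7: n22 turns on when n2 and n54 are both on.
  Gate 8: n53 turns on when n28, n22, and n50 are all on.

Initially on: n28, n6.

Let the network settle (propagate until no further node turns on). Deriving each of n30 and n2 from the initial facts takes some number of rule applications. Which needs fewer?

n2: Gate 1: n6 and n28 on → n2 on. [1 rule application]
n30: n6 and n28 are on, so n2 turns on (Gate 1). n28 and n6 are on, so n54 turns on (Gate 4). n2 and n54 are on, so n22 turns on (Gate 7). n22 is on, so n30 turns on (Gate 3). [4 rule applications]
n2 needs fewer.

n2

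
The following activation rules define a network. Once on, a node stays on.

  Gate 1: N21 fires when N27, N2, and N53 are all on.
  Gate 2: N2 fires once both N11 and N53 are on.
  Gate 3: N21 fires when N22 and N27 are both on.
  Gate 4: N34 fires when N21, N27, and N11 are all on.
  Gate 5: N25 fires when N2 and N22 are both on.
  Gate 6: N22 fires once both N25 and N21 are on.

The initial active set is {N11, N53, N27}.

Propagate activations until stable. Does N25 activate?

No

N25 would need N2 and N22 (Gate 5), but N22 never turns on.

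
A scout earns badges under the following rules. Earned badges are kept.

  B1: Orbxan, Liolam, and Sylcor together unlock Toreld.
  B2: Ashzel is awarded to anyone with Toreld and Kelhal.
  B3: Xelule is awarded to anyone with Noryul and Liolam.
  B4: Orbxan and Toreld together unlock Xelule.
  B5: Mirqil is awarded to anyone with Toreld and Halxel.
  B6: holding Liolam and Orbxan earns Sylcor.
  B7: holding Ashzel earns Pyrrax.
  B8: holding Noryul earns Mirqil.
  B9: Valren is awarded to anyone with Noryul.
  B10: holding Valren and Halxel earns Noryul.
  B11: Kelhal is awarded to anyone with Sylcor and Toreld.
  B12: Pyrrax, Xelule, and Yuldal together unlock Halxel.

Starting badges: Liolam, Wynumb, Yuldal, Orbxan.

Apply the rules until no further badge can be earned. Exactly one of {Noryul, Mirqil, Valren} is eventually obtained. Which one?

Mirqil

With Liolam and Orbxan, Sylcor is earned (B6).
With Orbxan, Liolam, and Sylcor, Toreld is earned (B1).
With Sylcor and Toreld, Kelhal is earned (B11).
With Orbxan and Toreld, Xelule is earned (B4).
With Toreld and Kelhal, Ashzel is earned (B2).
With Ashzel, Pyrrax is earned (B7).
With Pyrrax, Xelule, and Yuldal, Halxel is earned (B12).
With Toreld and Halxel, Mirqil is earned (B5).
Noryul would need Valren and Halxel (B10), but Valren is never earned. Valren would need Noryul (B9), but Noryul is never earned.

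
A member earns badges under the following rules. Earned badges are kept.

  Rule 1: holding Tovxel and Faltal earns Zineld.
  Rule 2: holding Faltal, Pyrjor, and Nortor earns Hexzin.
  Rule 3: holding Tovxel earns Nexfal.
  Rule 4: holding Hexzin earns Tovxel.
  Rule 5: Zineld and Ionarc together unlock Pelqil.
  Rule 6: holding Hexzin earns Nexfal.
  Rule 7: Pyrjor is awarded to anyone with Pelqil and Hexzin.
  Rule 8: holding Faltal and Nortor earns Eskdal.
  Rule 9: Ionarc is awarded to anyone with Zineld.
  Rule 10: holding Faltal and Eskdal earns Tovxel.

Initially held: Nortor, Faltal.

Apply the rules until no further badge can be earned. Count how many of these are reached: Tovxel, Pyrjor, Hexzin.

With Faltal and Nortor, Eskdal is earned (Rule 8).
With Faltal and Eskdal, Tovxel is earned (Rule 10).
Tovxel: reached.
Pyrjor would need Pelqil and Hexzin (Rule 7), but Hexzin is never earned.
Hexzin would need Faltal, Pyrjor, and Nortor (Rule 2), but Pyrjor is never earned.
Reached: Tovxel — 1 of the 3.

1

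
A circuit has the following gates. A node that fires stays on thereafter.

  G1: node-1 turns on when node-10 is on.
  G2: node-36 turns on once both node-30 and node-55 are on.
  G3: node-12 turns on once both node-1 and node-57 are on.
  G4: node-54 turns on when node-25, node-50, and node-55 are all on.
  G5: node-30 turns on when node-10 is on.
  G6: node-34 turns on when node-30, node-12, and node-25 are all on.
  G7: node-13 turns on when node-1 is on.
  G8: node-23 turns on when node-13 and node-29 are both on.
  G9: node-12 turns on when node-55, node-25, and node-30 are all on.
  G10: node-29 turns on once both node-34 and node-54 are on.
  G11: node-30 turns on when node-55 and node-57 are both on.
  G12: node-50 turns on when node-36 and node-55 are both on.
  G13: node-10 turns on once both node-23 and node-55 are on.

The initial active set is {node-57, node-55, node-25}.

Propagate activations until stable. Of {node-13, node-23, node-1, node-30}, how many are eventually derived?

1

G11: node-55 and node-57 on → node-30 on.
node-13 would need node-1 (G7), but node-1 never turns on.
node-23 would need node-13 and node-29 (G8), but node-13 never turns on.
node-1 would need node-10 (G1), but node-10 never turns on.
node-30: reached.
Reached: node-30 — 1 of the 4.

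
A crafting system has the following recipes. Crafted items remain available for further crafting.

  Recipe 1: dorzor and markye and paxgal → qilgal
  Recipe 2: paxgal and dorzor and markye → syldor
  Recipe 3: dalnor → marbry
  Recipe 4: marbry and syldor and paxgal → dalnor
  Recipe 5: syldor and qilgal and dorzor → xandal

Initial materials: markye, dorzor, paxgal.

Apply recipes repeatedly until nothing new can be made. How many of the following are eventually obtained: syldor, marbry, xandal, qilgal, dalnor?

3

Using Recipe 2, paxgal, dorzor, and markye make syldor.
dorzor and markye and paxgal → qilgal (Recipe 1).
syldor and qilgal and dorzor → xandal (Recipe 5).
syldor: reached.
marbry would need dalnor (Recipe 3), but dalnor is never obtained.
xandal: reached.
qilgal: reached.
dalnor would need marbry, syldor, and paxgal (Recipe 4), but marbry is never obtained.
Reached: syldor, xandal, and qilgal — 3 of the 5.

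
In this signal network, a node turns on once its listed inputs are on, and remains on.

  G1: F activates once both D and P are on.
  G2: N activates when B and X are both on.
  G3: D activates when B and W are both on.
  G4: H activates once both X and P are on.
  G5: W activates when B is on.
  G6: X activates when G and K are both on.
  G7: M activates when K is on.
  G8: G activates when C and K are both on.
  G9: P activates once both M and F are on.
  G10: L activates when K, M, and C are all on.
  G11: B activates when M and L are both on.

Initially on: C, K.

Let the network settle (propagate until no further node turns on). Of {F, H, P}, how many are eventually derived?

0

F would need D and P (G1), but P never turns on.
H would need X and P (G4), but P never turns on.
P would need M and F (G9), but F never turns on.
None of the 3 are reached.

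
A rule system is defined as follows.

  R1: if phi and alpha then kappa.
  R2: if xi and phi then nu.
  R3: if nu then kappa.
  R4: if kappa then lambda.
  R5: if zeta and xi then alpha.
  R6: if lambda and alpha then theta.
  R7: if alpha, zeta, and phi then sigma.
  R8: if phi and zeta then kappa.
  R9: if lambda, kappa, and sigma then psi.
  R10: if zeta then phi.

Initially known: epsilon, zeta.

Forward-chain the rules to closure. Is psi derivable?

No

psi would need lambda, kappa, and sigma (R9), but sigma is never established.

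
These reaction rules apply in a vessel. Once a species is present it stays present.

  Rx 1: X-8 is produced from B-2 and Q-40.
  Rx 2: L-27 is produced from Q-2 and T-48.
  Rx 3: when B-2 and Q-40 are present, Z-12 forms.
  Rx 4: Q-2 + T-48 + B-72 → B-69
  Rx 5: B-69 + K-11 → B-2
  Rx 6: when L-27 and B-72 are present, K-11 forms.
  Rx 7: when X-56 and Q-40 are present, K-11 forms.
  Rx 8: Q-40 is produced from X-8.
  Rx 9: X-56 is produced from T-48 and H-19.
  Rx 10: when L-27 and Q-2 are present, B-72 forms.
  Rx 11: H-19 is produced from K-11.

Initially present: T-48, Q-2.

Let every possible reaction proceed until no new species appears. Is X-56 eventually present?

Yes

Q-2 and T-48 present → L-27 forms (Rx 2).
L-27 and Q-2 present → B-72 forms (Rx 10).
L-27 and B-72 present → K-11 forms (Rx 6).
K-11 present → H-19 forms (Rx 11).
T-48 and H-19 present → X-56 forms (Rx 9).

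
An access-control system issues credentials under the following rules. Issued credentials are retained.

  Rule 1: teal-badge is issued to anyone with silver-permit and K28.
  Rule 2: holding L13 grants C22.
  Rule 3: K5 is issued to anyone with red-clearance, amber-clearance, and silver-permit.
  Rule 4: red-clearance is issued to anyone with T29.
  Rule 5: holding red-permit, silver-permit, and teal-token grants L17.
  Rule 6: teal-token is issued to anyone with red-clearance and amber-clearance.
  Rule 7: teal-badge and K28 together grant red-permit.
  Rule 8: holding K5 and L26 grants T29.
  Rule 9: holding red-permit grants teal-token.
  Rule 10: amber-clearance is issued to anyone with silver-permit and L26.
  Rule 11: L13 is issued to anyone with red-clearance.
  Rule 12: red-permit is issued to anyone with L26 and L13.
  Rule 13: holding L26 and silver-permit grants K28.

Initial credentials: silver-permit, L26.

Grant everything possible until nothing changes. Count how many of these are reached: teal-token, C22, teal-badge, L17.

3

Holding L26 and silver-permit grants K28 (Rule 13).
Holding silver-permit and K28 grants teal-badge (Rule 1).
Holding teal-badge and K28 grants red-permit (Rule 7).
Holding red-permit grants teal-token (Rule 9).
Holding red-permit, silver-permit, and teal-token grants L17 (Rule 5).
teal-token: reached.
C22 would need L13 (Rule 2), but L13 is never granted.
teal-badge: reached.
L17: reached.
Reached: teal-token, teal-badge, and L17 — 3 of the 4.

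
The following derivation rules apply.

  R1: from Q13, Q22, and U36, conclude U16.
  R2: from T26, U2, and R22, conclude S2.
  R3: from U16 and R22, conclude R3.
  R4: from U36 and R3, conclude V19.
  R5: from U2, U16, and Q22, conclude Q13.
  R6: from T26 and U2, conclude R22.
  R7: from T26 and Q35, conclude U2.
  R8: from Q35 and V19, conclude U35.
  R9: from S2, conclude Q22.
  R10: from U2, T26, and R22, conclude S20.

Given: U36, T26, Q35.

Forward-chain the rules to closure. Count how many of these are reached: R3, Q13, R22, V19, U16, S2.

From T26 and Q35, R7 gives U2.
T26 and U2 hold, so R22 follows (R6).
From T26, U2, and R22, R2 gives S2.
R3 would need U16 and R22 (R3), but U16 is never established.
Q13 would need U2, U16, and Q22 (R5), but U16 is never established.
R22: reached.
V19 would need U36 and R3 (R4), but R3 is never established.
U16 would need Q13, Q22, and U36 (R1), but Q13 is never established.
S2: reached.
Reached: R22 and S2 — 2 of the 6.

2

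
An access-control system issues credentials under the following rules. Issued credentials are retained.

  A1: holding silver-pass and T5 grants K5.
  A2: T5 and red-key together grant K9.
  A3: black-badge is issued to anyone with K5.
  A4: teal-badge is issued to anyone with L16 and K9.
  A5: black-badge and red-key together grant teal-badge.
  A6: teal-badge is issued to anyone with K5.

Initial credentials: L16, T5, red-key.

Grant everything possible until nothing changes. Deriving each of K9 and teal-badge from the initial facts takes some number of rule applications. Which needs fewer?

K9

K9: Holding T5 and red-key grants K9 (A2). [1 rule application]
teal-badge: Holding T5 and red-key grants K9 (A2). Holding L16 and K9 grants teal-badge (A4). [2 rule applications]
K9 needs fewer.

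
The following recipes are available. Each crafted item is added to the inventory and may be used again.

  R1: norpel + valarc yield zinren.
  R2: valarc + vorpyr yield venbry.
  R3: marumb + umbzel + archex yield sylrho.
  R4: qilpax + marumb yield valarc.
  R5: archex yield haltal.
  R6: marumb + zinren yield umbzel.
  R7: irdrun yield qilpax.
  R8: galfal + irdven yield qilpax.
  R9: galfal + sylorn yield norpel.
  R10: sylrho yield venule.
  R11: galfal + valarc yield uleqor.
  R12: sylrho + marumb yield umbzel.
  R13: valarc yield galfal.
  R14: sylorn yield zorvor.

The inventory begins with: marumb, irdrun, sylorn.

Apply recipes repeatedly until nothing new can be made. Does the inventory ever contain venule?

venule would need sylrho (R10), but sylrho is never obtained.

No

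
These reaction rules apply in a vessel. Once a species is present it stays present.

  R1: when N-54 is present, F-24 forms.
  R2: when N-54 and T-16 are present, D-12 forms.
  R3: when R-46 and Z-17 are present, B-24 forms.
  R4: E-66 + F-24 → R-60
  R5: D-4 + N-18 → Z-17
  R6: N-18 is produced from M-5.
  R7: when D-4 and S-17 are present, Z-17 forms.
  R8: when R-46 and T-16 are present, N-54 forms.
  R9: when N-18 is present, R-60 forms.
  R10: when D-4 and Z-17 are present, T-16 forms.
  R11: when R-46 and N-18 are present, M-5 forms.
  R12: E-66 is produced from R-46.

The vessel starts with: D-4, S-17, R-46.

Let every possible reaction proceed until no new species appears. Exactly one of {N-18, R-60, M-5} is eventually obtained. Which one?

R-60

D-4 and S-17 present → Z-17 forms (R7).
R-46 present → E-66 forms (R12).
D-4 and Z-17 present → T-16 forms (R10).
R-46 and T-16 present → N-54 forms (R8).
N-54 present → F-24 forms (R1).
E-66 and F-24 present → R-60 forms (R4).
M-5 would need R-46 and N-18 (R11), but N-18 never forms. N-18 would need M-5 (R6), but M-5 never forms.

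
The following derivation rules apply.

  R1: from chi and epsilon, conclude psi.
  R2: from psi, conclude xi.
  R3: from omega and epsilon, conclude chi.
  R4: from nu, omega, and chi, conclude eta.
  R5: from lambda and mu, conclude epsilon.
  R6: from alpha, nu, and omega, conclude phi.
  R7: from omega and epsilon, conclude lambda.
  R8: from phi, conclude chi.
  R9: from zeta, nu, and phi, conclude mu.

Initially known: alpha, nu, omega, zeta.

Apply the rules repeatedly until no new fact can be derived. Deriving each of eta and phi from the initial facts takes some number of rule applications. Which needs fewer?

phi

phi: From alpha, nu, and omega, R6 gives phi. [1 rule application]
eta: alpha, nu, and omega hold, so phi follows (R6). phi holds, so chi follows (R8). nu, omega, and chi hold, so eta follows (R4). [3 rule applications]
phi needs fewer.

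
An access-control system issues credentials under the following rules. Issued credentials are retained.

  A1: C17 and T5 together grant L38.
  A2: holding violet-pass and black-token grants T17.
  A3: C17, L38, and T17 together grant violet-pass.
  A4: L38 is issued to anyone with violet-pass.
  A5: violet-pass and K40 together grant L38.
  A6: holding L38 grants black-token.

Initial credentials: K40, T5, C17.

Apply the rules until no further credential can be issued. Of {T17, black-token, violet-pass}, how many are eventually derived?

1

Holding C17 and T5 grants L38 (A1).
Holding L38 grants black-token (A6).
T17 would need violet-pass and black-token (A2), but violet-pass is never granted.
black-token: reached.
violet-pass would need C17, L38, and T17 (A3), but T17 is never granted.
Reached: black-token — 1 of the 3.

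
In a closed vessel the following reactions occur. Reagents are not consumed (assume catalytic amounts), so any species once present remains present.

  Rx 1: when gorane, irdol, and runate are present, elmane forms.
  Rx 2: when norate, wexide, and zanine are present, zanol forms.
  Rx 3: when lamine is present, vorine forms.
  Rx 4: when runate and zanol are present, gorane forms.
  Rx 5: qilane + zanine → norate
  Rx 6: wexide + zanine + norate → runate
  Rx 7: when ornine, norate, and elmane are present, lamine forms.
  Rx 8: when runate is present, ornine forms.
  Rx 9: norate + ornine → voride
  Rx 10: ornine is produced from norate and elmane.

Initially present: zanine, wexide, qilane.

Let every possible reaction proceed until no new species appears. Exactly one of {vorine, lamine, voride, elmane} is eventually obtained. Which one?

voride

qilane and zanine present → norate forms (Rx 5).
wexide, zanine, and norate present → runate forms (Rx 6).
runate present → ornine forms (Rx 8).
norate and ornine present → voride forms (Rx 9).
vorine would need lamine (Rx 3), but lamine never forms. elmane would need gorane, irdol, and runate (Rx 1), but irdol never forms. lamine would need ornine, norate, and elmane (Rx 7), but elmane never forms.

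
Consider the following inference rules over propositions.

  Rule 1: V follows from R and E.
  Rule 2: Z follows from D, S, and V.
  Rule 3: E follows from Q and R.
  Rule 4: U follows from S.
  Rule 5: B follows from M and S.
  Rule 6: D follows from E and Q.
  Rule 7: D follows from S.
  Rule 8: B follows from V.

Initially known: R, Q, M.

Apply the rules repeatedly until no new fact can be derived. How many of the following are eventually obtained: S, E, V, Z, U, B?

3

Q and R hold, so E follows (Rule 3).
R and E hold, so V follows (Rule 1).
V holds, so B follows (Rule 8).
No rule produces S, and it is not given.
E: reached.
V: reached.
Z would need D, S, and V (Rule 2), but S is never established.
U would need S (Rule 4), but S is never established.
B: reached.
Reached: E, V, and B — 3 of the 6.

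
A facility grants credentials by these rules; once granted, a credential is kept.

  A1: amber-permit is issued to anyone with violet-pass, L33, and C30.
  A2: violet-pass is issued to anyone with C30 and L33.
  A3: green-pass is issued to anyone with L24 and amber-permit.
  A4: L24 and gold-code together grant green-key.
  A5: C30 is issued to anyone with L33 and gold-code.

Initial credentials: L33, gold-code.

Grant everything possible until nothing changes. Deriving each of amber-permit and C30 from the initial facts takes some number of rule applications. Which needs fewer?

C30: Holding L33 and gold-code grants C30 (A5). [1 rule application]
amber-permit: Holding L33 and gold-code grants C30 (A5). Holding C30 and L33 grants violet-pass (A2). Holding violet-pass, L33, and C30 grants amber-permit (A1). [3 rule applications]
C30 needs fewer.

C30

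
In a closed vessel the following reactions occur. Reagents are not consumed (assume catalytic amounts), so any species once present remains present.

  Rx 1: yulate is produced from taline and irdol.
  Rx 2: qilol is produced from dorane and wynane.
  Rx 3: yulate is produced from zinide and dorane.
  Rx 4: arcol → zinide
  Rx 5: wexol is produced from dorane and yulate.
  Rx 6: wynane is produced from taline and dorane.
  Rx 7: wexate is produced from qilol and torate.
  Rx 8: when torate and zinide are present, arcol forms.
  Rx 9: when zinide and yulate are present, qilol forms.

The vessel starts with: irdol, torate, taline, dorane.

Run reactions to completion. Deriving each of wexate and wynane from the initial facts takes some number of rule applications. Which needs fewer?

wynane

wynane: taline and dorane present → wynane forms (Rx 6). [1 rule application]
wexate: taline and dorane present → wynane forms (Rx 6). dorane and wynane present → qilol forms (Rx 2). qilol and torate present → wexate forms (Rx 7). [3 rule applications]
wynane needs fewer.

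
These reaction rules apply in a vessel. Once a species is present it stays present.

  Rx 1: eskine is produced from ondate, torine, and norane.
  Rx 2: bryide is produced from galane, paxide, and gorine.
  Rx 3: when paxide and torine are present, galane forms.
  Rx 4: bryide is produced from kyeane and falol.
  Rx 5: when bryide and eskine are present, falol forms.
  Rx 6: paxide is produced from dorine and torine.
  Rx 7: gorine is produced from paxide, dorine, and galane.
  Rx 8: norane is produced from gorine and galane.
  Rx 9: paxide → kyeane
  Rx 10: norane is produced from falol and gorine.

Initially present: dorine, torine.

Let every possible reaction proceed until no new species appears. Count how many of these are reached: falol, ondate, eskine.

0

falol would need bryide and eskine (Rx 5), but eskine never forms.
No rule produces ondate, and it is not given.
eskine would need ondate, torine, and norane (Rx 1), but ondate never forms.
None of the 3 are reached.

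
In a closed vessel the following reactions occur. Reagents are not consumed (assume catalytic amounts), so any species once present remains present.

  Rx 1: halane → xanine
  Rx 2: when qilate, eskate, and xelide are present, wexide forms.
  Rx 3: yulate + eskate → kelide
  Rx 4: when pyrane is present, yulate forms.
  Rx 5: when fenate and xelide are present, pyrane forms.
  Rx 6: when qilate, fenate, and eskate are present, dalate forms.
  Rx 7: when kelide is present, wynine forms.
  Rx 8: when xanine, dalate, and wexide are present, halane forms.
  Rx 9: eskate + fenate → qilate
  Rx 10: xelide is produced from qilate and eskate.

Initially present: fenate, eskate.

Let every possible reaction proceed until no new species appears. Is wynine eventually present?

eskate and fenate present → qilate forms (Rx 9).
qilate and eskate present → xelide forms (Rx 10).
fenate and xelide present → pyrane forms (Rx 5).
pyrane present → yulate forms (Rx 4).
yulate and eskate present → kelide forms (Rx 3).
kelide present → wynine forms (Rx 7).

Yes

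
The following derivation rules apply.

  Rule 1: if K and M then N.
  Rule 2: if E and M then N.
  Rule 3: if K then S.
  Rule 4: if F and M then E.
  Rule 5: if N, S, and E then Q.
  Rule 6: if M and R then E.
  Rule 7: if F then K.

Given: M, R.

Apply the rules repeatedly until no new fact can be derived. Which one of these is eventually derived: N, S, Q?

N

From M and R, Rule 6 gives E.
From E and M, Rule 2 gives N.
S would need K (Rule 3), but K is never established. Q would need N, S, and E (Rule 5), but S is never established.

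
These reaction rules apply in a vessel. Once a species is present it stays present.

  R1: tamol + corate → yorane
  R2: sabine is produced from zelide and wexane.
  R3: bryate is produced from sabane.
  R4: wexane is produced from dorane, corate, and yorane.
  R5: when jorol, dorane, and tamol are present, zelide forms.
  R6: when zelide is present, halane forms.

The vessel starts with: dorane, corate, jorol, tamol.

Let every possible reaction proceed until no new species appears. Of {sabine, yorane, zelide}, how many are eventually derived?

3

jorol, dorane, and tamol present → zelide forms (R5).
tamol and corate present → yorane forms (R1).
dorane, corate, and yorane present → wexane forms (R4).
zelide and wexane present → sabine forms (R2).
sabine: reached.
yorane: reached.
zelide: reached.
All 3 are reached.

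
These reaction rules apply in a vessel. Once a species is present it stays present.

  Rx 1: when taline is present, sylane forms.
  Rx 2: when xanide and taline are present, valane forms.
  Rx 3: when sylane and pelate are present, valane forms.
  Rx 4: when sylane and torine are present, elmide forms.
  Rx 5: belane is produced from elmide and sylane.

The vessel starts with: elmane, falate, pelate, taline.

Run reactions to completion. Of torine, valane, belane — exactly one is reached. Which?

taline present → sylane forms (Rx 1).
sylane and pelate present → valane forms (Rx 3).
No rule produces torine, and it is not given. belane would need elmide and sylane (Rx 5), but elmide never forms.

valane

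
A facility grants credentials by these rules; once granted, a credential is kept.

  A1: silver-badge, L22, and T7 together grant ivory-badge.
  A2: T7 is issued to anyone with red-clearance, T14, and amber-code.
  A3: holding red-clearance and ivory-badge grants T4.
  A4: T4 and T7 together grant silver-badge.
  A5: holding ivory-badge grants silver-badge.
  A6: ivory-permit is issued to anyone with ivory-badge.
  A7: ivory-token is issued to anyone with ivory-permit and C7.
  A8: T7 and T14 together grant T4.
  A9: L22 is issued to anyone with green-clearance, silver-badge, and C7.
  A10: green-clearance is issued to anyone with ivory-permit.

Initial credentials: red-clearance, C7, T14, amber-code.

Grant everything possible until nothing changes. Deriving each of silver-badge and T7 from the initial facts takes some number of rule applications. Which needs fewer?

T7: Holding red-clearance, T14, and amber-code grants T7 (A2). [1 rule application]
silver-badge: Holding red-clearance, T14, and amber-code grants T7 (A2). Holding T7 and T14 grants T4 (A8). Holding T4 and T7 grants silver-badge (A4). [3 rule applications]
T7 needs fewer.

T7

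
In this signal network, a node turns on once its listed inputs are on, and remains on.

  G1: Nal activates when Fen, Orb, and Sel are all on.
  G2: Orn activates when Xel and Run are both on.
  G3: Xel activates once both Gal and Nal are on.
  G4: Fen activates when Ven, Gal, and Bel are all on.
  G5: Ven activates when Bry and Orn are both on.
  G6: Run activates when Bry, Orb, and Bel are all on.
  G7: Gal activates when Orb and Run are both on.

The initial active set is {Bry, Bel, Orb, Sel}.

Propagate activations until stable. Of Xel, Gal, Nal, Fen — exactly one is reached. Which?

Bry, Orb, and Bel are on, so Run activates (G6).
G7: Orb and Run on → Gal on.
Nal would need Fen, Orb, and Sel (G1), but Fen never turns on. Xel would need Gal and Nal (G3), but Nal never turns on. Fen would need Ven, Gal, and Bel (G4), but Ven never turns on.

Gal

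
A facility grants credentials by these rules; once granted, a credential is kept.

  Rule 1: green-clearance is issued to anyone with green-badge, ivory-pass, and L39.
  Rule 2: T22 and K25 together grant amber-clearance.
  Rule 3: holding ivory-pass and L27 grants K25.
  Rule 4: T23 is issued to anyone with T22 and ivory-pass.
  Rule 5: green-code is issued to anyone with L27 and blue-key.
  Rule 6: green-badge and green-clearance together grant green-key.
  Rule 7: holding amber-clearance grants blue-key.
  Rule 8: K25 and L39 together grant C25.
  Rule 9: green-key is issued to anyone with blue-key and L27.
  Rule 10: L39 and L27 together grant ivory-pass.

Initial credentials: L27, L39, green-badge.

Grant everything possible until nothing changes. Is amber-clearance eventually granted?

amber-clearance would need T22 and K25 (Rule 2), but T22 is never granted.

No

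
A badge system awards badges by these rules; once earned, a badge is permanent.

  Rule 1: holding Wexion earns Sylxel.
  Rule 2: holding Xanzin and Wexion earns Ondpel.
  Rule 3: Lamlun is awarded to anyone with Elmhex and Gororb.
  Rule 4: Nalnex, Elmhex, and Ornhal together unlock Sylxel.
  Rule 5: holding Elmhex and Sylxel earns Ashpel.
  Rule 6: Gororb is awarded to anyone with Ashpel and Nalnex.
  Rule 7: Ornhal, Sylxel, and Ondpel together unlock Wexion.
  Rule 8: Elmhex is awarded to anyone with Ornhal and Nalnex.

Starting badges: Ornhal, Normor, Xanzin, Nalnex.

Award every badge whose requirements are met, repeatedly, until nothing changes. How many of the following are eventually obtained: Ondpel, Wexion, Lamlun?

With Ornhal and Nalnex, Elmhex is earned (Rule 8).
With Nalnex, Elmhex, and Ornhal, Sylxel is earned (Rule 4).
With Elmhex and Sylxel, Ashpel is earned (Rule 5).
With Ashpel and Nalnex, Gororb is earned (Rule 6).
With Elmhex and Gororb, Lamlun is earned (Rule 3).
Ondpel would need Xanzin and Wexion (Rule 2), but Wexion is never earned.
Wexion would need Ornhal, Sylxel, and Ondpel (Rule 7), but Ondpel is never earned.
Lamlun: reached.
Reached: Lamlun — 1 of the 3.

1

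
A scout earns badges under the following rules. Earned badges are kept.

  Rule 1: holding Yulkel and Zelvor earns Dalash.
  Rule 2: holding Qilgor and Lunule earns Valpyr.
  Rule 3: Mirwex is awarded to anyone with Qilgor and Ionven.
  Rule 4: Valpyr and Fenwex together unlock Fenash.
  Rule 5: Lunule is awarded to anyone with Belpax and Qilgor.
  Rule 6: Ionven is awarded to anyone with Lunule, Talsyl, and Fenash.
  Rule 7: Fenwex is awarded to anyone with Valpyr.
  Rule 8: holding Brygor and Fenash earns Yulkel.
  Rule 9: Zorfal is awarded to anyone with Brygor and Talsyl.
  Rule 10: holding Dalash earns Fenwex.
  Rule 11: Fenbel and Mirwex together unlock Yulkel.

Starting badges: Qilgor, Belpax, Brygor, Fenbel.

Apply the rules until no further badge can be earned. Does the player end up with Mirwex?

Mirwex would need Qilgor and Ionven (Rule 3), but Ionven is never earned.

No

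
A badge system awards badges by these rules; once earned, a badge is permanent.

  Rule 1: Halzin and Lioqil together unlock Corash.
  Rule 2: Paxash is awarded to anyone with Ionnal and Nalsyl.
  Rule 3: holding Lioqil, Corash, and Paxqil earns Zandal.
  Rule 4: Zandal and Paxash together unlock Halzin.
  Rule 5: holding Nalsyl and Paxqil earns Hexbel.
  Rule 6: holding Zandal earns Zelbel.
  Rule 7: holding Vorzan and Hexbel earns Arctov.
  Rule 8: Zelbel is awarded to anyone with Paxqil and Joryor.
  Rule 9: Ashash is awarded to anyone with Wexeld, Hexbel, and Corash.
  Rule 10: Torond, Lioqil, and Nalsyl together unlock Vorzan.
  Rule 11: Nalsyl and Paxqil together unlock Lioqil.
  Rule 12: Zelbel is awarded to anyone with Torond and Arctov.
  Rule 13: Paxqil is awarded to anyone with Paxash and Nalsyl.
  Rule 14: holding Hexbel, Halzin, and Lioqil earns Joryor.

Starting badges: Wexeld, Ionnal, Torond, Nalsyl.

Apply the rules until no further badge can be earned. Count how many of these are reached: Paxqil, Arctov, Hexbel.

3

With Ionnal and Nalsyl, Paxash is earned (Rule 2).
With Paxash and Nalsyl, Paxqil is earned (Rule 13).
With Nalsyl and Paxqil, Lioqil is earned (Rule 11).
With Nalsyl and Paxqil, Hexbel is earned (Rule 5).
With Torond, Lioqil, and Nalsyl, Vorzan is earned (Rule 10).
With Vorzan and Hexbel, Arctov is earned (Rule 7).
Paxqil: reached.
Arctov: reached.
Hexbel: reached.
All 3 are reached.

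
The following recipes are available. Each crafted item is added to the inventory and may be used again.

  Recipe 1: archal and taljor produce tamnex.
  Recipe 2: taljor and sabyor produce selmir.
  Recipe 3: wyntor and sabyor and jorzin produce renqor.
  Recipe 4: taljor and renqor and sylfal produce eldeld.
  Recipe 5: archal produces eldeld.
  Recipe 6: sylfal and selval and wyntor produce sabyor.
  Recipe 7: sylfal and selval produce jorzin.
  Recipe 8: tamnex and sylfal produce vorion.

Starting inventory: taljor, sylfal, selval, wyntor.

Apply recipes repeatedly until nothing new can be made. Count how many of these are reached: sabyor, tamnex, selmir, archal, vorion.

sylfal and selval and wyntor → sabyor (Recipe 6).
Using Recipe 2, taljor and sabyor make selmir.
sabyor: reached.
tamnex would need archal and taljor (Recipe 1), but archal is never obtained.
selmir: reached.
No rule produces archal, and it is not given.
vorion would need tamnex and sylfal (Recipe 8), but tamnex is never obtained.
Reached: sabyor and selmir — 2 of the 5.

2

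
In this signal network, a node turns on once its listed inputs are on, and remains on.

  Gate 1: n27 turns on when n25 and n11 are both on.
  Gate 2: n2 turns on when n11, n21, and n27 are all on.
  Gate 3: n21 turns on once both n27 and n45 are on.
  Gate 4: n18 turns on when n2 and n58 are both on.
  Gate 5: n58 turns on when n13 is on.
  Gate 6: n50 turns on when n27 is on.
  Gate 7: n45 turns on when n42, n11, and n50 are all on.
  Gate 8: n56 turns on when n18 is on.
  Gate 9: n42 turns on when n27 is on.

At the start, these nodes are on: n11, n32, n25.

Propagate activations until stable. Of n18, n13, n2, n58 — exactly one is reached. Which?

Gate 1: n25 and n11 on → n27 on.
Gate 9: n27 on → n42 on.
n27 is on, so n50 turns on (Gate 6).
Gate 7: n42, n11, and n50 on → n45 on.
Gate 3: n27 and n45 on → n21 on.
n11, n21, and n27 are on, so n2 turns on (Gate 2).
n18 would need n2 and n58 (Gate 4), but n58 never turns on. No rule produces n13, and it is not given. n58 would need n13 (Gate 5), but n13 never turns on.

n2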